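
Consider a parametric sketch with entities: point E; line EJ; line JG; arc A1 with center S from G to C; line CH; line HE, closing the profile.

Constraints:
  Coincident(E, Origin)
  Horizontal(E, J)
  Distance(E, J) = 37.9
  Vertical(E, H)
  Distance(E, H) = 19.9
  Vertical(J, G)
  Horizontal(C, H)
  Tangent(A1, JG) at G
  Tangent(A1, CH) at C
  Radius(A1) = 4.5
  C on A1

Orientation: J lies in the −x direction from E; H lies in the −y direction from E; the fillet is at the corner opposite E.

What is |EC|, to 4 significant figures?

38.88

E is at the origin; EJ is horizontal with |EJ| = 37.9 and J on the −x side, so J = (-37.90, 0.000). EH is vertical with |EH| = 19.9 and H on the −y side, so H = (0.000, -19.90). The virtual corner opposite E is at (-37.90, -19.90). A1 meets JG tangentially, so SG is at right angles to JG and tangency of A1 to CH means the radius SC is perpendicular to CH, with radius 4.5, so the center S sits 4.5 in from both sides at S = (-33.40, -15.40). That places the tangent points at G = (-37.90, -15.40) on JG and C = (-33.40, -19.90) on CH. Then |EC| = |C − E| = 38.88.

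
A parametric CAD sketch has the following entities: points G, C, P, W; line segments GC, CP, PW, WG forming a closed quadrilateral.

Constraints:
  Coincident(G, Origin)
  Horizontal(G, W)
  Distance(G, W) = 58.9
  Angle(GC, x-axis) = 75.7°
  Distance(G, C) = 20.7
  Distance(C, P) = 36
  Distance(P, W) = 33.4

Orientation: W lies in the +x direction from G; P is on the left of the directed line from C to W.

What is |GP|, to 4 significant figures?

48.91

G is at the origin; G and W share the same y with |GW| = 58.9 and W in +x, so W = (58.9, 0). GC runs at 75.7° with |GC| = 20.7, so C = (5.113, 20.06). P is determined by |CP| = 36.0 and |PW| = 33.4 together: it lies at the intersection of circle(C, 36.0) and circle(W, 33.4). With |CW| = 57.41, the foot of the radical line on CW is 30.27 from C and the perpendicular offset is √(36.0² − 30.27²) = 19.48. Taking the left-of-CW solution: P = (40.29, 27.73).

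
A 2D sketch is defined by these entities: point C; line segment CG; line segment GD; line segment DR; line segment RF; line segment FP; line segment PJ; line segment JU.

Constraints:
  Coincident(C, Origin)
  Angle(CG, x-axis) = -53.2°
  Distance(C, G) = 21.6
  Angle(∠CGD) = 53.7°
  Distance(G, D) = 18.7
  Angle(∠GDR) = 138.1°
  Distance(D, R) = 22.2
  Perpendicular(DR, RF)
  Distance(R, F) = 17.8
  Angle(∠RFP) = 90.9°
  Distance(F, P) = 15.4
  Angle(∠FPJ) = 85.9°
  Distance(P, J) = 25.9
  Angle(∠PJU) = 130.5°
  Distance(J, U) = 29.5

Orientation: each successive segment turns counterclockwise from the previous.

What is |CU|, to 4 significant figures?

49.14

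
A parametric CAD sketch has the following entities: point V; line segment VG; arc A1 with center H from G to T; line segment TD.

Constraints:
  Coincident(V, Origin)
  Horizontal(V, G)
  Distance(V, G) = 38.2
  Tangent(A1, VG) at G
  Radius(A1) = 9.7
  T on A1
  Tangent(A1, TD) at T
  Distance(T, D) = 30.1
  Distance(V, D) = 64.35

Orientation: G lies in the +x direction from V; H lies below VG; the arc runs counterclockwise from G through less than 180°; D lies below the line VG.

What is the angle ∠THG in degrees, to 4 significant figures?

133.2°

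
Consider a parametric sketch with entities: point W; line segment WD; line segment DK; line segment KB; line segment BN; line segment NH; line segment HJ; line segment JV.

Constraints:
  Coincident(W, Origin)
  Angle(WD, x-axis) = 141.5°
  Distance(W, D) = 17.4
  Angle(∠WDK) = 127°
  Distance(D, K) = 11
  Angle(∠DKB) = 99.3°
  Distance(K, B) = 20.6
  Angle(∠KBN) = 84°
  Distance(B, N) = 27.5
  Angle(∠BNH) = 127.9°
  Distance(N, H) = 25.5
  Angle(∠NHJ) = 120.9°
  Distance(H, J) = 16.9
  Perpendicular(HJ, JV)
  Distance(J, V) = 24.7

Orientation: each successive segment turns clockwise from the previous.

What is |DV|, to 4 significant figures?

5.893

∠NHJ = 120.9° gives HJ at 160.6° from the x-axis; with |HJ| = 16.9, J = (-27.62, -13.54). HJ is perpendicular to JV, so JV runs at 70.60°; with |JV| = 24.7, V = (-19.41, 9.760). Then |DV| = |V − D| = 5.893.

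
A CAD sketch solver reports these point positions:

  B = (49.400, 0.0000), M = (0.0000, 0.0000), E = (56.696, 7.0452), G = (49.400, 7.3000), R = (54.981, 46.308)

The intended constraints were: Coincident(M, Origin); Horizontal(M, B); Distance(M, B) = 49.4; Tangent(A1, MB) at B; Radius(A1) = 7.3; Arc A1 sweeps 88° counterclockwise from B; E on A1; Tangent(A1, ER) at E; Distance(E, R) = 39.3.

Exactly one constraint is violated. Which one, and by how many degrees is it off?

Tangent(A1, ER) at E — off by 4.50°.

M = (0.00, 0.00) ✓; M.y = 0.00, B.y = 0.00 ✓; |MB| = 49.40 ✓; ∠(GB, BM) = 90.00° ✓; |GB| = 7.300 ✓; bearing(G→E) − bearing(G→B) = 88.00° ✓; |GE| = 7.300 ✓; ∠(GE, ER) = 85.50° ✗; |ER| = 39.30 ✓.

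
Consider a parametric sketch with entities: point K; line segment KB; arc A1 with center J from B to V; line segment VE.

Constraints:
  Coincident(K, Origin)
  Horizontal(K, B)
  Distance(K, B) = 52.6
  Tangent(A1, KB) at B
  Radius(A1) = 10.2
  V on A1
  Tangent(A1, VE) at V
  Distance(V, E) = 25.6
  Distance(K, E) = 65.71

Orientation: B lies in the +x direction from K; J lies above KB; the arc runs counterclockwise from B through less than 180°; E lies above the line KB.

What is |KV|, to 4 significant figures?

63.69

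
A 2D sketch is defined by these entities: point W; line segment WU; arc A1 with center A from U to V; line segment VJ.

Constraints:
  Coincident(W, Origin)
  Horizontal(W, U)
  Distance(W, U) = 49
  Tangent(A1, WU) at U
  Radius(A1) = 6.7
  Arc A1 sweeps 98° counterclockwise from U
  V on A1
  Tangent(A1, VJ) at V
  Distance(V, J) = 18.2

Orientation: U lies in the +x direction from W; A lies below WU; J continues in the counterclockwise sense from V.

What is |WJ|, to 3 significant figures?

51.7

W is at the origin; W and U share the same y with |WU| = 49.0 and U on the +x side, so U = (49.0, 0.00). The tangent condition forces AU to be normal to WU, so A = U + (0, -6.7) = (49.0, -6.70). On A1, U sits at bearing 90° from A; a 98° counterclockwise sweep puts V at bearing 188°, so V = A + 6.7·(cos 188°, sin 188°) = (42.4, -7.63). A1 meets VJ tangentially, so AV is at right angles to VJ, so VJ runs along (−sin 188°, cos 188°); with |VJ| = 18.2, J = (44.9, -25.7). Then |WJ| = |J − W| = 51.7.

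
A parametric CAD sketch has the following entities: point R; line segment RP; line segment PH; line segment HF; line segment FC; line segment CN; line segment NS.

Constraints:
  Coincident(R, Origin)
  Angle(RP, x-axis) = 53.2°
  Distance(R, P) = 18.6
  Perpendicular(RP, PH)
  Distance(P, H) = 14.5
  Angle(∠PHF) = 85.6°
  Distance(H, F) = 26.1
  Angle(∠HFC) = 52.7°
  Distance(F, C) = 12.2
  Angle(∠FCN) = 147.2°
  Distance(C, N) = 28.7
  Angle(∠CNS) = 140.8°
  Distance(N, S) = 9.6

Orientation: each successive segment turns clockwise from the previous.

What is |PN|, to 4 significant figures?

10.65

R is at the origin; RP runs at 53.2° with length 18.6, so P = (11.14, 14.89). RP ⟂ PH, so PH runs at -36.80°; with |PH| = 14.5, H = (22.75, 6.208). ∠PHF = 85.6° gives HF at -131.2° from the x-axis; with |HF| = 26.1, F = (5.561, -13.43). ∠HFC = 52.7° gives FC at 101.5° from the x-axis; with |FC| = 12.2, C = (3.128, -1.475). ∠FCN = 147.2° gives CN at 68.70° from the x-axis; with |CN| = 28.7, N = (13.55, 25.26). Then |PN| = |N − P| = 10.65.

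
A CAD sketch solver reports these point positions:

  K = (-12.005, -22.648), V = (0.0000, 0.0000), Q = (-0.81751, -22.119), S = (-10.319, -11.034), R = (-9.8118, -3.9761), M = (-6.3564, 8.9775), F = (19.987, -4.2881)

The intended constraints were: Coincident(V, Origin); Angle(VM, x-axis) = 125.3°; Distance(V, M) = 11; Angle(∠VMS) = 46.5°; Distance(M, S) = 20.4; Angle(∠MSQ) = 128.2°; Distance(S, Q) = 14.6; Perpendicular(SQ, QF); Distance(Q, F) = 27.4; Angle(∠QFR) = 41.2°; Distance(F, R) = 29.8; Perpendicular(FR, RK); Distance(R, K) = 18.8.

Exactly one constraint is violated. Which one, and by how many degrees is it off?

Perpendicular(FR, RK) — off by 6.10°.

V = (0.00, 0.00) ✓; VM at 125.3° ✓; |VM| = 11.00 ✓; ∠VMS = 46.50° ✓; |MS| = 20.40 ✓; ∠MSQ = 128.2° ✓; |SQ| = 14.60 ✓; ∠(SQ, QF) = 90.00° ✓; |QF| = 27.40 ✓; ∠QFR = 41.20° ✓; |FR| = 29.80 ✓; ∠(FR, RK) = 83.90° ✗; |RK| = 18.80 ✓.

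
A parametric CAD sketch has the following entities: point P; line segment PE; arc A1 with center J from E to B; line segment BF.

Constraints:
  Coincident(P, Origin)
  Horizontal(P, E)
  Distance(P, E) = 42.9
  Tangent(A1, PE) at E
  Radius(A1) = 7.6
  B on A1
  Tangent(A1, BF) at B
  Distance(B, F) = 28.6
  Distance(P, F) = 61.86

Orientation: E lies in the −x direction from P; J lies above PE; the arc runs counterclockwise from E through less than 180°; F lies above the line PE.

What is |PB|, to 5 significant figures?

37.962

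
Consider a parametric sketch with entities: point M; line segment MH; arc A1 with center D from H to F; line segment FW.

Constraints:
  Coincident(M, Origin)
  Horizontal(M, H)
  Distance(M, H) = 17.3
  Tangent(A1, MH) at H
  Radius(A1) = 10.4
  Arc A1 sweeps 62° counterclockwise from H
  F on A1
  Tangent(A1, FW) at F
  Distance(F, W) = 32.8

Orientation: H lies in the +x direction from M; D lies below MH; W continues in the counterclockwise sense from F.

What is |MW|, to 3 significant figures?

35.2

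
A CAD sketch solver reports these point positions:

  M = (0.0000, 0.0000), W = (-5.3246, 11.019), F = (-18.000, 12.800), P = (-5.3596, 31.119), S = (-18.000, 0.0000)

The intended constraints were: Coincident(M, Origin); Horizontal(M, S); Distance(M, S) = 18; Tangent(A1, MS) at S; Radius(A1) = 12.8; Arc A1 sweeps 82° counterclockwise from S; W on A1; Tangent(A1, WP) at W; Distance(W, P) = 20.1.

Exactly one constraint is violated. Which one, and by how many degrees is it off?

Tangent(A1, WP) at W — off by 8.10°.

M = (0.00, 0.00) ✓; M.y = 0.00, S.y = 0.00 ✓; |MS| = 18.00 ✓; ∠(FS, SM) = 90.00° ✓; |FS| = 12.80 ✓; bearing(F→W) − bearing(F→S) = 82.00° ✓; |FW| = 12.80 ✓; ∠(FW, WP) = 81.90° ✗; |WP| = 20.10 ✓.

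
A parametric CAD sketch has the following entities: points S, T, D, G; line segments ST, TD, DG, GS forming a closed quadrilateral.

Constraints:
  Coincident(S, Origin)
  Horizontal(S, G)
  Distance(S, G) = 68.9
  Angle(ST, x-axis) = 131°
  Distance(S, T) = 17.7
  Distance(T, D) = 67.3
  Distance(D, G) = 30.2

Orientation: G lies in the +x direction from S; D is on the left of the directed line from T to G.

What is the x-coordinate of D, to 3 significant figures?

54.4

Checks: |SG| = 68.90 ✓; |ST| = 17.70 ✓; |TD| = 67.30 ✓; |DG| = 30.20 ✓.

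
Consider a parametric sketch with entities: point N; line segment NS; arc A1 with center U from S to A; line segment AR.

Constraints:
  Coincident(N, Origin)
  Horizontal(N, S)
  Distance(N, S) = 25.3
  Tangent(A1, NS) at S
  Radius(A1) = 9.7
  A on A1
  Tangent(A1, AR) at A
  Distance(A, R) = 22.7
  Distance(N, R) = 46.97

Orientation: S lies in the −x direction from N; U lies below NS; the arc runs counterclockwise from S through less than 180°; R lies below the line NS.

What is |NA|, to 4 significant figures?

36.48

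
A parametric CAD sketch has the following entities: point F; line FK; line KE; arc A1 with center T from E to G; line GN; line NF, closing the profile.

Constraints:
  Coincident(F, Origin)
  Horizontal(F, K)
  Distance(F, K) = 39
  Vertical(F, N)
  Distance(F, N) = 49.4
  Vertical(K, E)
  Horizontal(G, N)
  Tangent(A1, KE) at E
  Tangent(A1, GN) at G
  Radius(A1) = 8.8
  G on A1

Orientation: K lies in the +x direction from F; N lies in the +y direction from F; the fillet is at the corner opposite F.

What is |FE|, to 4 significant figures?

56.30

F is at the origin; FK is horizontal with |FK| = 39.0 and K on the +x side, so K = (39.00, 0.000). FN is vertical with |FN| = 49.4 and N on the +y side, so N = (0.000, 49.40). The virtual corner opposite F is at (39.00, 49.40). A1 meets KE tangentially, so TE is at right angles to KE and tangency of A1 to GN means the radius TG is perpendicular to GN, with radius 8.8, so the center T sits 8.8 in from both sides at T = (30.20, 40.60). That places the tangent points at E = (39.00, 40.60) on KE and G = (30.20, 49.40) on GN. Then |FE| = |E − F| = 56.30.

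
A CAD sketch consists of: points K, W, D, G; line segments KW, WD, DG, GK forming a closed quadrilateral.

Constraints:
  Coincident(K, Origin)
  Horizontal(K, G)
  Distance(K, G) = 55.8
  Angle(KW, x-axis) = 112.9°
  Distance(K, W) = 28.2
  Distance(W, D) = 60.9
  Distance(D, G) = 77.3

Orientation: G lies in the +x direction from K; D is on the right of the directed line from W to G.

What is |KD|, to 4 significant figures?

37.29

Checks: |KG| = 55.80 ✓; |KW| = 28.20 ✓; |WD| = 60.90 ✓; |DG| = 77.30 ✓.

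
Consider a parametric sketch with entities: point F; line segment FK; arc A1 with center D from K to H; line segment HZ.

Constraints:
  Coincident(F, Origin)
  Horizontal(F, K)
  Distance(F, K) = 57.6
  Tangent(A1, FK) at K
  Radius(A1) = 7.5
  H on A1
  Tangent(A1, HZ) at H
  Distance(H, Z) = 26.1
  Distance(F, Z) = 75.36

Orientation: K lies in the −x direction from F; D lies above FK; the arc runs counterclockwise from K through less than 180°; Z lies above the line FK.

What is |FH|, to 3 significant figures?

53.1

F is at the origin; F and K share the same y with |FK| = 57.6 and K on the −x side, so K = (-57.6, 0.00). A1 meets FK tangentially, so DK is at right angles to FK, so D = K + (0, 7.5) = (-57.6, 7.50). Since DH ⟂ HZ (tangency), |DZ| = √(7.5² + 26.1²) = 27.2 regardless of where H sits on A1. So Z lies on both circle(F, 75.36) and circle(D, 27.2); the above-FK intersection is Z = (-67.9, 32.6). H is the foot of the tangent from Z: H = (-51.7, 12.2).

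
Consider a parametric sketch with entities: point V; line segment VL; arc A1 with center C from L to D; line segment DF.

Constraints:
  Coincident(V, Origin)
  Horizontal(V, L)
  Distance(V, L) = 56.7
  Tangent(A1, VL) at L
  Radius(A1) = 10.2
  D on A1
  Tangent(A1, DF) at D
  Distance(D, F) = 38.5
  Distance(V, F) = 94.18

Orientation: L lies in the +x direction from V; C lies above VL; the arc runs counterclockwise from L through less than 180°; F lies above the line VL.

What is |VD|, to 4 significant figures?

65.23

Checks: |VL| = 56.70 ✓; |CD| = 10.20 ✓; ∠(CD, DF) = 90.00° ✓; |DF| = 38.50 ✓; |VF| = 94.18 ✓.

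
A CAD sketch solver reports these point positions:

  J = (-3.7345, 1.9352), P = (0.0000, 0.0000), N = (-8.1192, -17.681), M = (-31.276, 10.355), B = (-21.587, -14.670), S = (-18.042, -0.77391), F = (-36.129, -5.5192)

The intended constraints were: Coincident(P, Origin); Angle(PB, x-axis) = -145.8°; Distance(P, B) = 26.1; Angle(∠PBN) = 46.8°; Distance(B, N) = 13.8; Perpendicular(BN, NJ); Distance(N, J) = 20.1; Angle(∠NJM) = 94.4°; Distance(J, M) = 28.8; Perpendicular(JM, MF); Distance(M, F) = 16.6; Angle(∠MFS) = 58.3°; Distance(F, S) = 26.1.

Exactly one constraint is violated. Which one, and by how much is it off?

Distance(F, S) = 26.1 — off by 7.40.

P = (0.00, 0.00) ✓; PB at -145.8° ✓; |PB| = 26.10 ✓; ∠PBN = 46.80° ✓; |BN| = 13.80 ✓; ∠(BN, NJ) = 90.00° ✓; |NJ| = 20.10 ✓; ∠NJM = 94.40° ✓; |JM| = 28.80 ✓; ∠(JM, MF) = 90.00° ✓; |MF| = 16.60 ✓; ∠MFS = 58.30° ✓; |FS| = 18.70 ✗.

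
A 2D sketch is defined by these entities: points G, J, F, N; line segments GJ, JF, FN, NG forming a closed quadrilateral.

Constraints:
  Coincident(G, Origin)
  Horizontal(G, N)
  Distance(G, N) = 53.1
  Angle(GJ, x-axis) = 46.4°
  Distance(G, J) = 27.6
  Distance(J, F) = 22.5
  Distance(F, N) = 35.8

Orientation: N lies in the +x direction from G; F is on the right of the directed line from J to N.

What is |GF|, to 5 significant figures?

17.556

G is at the origin; GN is horizontal with |GN| = 53.1 and N in +x, so N = (53.1, 0). GJ runs at 46.4° with |GJ| = 27.6, so J = (19.033, 19.987). F is determined by |JF| = 22.5 and |FN| = 35.8 together: it lies at the intersection of circle(J, 22.5) and circle(N, 35.8). With |JN| = 39.497, the foot of the radical line on JN is 9.9327 from J and the perpendicular offset is √(22.5² − 9.9327²) = 20.189. Taking the right-of-JN solution: F = (17.384, -2.4523).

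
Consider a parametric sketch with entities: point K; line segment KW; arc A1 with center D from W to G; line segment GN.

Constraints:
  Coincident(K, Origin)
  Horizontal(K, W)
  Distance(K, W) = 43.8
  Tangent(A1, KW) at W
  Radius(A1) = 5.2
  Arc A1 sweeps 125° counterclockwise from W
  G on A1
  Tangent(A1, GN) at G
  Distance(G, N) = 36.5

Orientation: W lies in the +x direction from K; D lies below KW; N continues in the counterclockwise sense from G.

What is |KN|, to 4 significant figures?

71.47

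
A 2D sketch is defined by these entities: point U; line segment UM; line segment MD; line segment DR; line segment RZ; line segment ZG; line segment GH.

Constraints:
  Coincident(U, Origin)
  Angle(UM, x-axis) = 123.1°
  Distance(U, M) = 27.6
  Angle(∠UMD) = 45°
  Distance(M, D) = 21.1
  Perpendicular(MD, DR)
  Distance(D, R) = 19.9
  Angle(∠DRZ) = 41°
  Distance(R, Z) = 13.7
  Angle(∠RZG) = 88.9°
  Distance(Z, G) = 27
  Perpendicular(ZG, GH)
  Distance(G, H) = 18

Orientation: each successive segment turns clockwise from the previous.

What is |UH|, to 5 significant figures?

28.269

U is at the origin; UM runs at 123.1° with length 27.6, so M = (-15.072, 23.121). ∠UMD = 45.0° gives MD at -11.900° from the x-axis; with |MD| = 21.1, D = (5.5741, 18.770). MD ⟂ DR, so DR runs at -101.90°; with |DR| = 19.9, R = (1.4707, -0.70220). ∠DRZ = 41.0° gives RZ at 119.10° from the x-axis; with |RZ| = 13.7, Z = (-5.1921, 11.268). ∠RZG = 88.9° gives ZG at 28.000° from the x-axis; with |ZG| = 27.0, G = (18.647, 23.944). ZG ⟂ GH, so GH runs at -62.000°; with |GH| = 18.0, H = (27.098, 8.0512). Then |UH| = |H − U| = 28.269.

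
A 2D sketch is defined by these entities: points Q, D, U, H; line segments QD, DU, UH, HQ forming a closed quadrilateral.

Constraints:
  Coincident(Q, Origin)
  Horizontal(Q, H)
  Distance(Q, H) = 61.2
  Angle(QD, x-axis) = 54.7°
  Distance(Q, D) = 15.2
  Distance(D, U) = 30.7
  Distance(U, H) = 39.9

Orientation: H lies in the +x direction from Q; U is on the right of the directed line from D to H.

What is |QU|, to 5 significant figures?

27.885

Checks: |DU| = 30.70 ✓; |UH| = 39.90 ✓.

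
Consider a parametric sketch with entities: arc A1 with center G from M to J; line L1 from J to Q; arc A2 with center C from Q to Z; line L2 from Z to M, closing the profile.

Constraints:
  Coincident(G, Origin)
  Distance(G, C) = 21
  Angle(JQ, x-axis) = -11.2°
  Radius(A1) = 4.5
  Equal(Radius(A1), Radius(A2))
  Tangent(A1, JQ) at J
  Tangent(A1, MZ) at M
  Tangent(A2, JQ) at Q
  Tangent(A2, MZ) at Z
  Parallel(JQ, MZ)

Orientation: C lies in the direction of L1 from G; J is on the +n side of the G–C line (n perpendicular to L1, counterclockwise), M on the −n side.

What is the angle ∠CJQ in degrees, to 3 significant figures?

12.1°

Tangency of A1 to both parallel lines with radius 4.5 puts J and M at G ± 4.5·n: J = (0.874, 4.41), M = (-0.874, -4.41). Equal radii place Q and Z the same way about C: Q = C + 4.5·n = (21.5, 0.335), Z = C − 4.5·n = (19.7, -8.49). Then cos ∠CJQ = JC·JQ / (|JC||JQ|), giving 12.1°.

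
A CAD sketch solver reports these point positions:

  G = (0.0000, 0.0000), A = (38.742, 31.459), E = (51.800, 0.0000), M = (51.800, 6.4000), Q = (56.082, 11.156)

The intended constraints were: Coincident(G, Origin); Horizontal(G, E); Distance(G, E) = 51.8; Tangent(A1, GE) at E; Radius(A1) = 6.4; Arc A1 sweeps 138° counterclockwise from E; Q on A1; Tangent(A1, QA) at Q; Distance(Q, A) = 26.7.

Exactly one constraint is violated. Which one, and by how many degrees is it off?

Tangent(A1, QA) at Q — off by 7.50°.

G = (0.00, 0.00) ✓; G.y = 0.00, E.y = 0.00 ✓; |GE| = 51.80 ✓; ∠(ME, EG) = 90.00° ✓; |ME| = 6.400 ✓; bearing(M→Q) − bearing(M→E) = 138.0° ✓; |MQ| = 6.400 ✓; ∠(MQ, QA) = 97.50° ✗; |QA| = 26.70 ✓.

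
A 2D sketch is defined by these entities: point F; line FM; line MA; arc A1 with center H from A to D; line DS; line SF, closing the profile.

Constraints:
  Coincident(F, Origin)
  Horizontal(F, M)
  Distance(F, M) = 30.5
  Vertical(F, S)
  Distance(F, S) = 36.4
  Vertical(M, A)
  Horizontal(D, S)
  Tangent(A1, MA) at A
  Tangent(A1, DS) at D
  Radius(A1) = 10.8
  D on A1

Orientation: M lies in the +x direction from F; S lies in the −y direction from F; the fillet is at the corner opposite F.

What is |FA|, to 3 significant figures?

39.8

The virtual corner opposite F is at (30.5, -36.4). Tangency of A1 to MA means the radius HA is perpendicular to MA and the tangent condition forces HD to be normal to DS, with radius 10.8, so the center H sits 10.8 in from both sides at H = (19.7, -25.6). That places the tangent points at A = (30.5, -25.6) on MA and D = (19.7, -36.4) on DS. Then |FA| = |A − F| = 39.8.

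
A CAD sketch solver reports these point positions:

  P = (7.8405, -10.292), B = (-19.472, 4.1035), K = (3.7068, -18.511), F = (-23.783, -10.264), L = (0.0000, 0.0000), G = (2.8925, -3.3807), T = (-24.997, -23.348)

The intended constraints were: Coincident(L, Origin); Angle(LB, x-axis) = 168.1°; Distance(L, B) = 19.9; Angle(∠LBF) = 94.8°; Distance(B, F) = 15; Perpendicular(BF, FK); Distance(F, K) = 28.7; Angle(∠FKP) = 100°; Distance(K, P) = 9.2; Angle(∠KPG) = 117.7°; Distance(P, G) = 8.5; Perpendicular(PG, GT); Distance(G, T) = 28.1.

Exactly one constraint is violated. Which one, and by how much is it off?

Distance(G, T) = 28.1 — off by 6.20.

L = (0.00, 0.00) ✓; LB at 168.1° ✓; |LB| = 19.90 ✓; ∠LBF = 94.80° ✓; |BF| = 15.00 ✓; ∠(BF, FK) = 90.00° ✓; |FK| = 28.70 ✓; ∠FKP = 100.0° ✓; |KP| = 9.200 ✓; ∠KPG = 117.7° ✓; |PG| = 8.500 ✓; ∠(PG, GT) = 90.00° ✓; |GT| = 34.30 ✗.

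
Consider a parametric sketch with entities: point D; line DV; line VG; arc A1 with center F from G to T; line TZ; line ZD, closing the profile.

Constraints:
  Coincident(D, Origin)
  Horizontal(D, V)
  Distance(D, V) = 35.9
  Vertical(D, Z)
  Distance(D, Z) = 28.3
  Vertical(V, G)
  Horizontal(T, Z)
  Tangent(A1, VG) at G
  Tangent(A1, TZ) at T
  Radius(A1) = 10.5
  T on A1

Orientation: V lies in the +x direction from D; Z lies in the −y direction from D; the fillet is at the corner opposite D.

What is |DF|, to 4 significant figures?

31.02

D is at the origin; D and V share the same y with |DV| = 35.9 and V on the +x side, so V = (35.90, 0.000). DZ is vertical with |DZ| = 28.3 and Z on the −y side, so Z = (0.000, -28.30). The virtual corner opposite D is at (35.90, -28.30). Tangency of A1 to VG means the radius FG is perpendicular to VG and tangency of A1 to TZ means the radius FT is perpendicular to TZ, with radius 10.5, so the center F sits 10.5 in from both sides at F = (25.40, -17.80). Then |DF| = |F − D| = 31.02.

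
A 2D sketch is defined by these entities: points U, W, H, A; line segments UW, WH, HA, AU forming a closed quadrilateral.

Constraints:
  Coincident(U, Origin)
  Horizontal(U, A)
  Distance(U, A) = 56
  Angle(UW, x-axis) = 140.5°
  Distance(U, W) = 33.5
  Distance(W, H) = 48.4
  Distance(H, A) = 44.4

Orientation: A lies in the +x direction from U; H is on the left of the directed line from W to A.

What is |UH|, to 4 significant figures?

36.05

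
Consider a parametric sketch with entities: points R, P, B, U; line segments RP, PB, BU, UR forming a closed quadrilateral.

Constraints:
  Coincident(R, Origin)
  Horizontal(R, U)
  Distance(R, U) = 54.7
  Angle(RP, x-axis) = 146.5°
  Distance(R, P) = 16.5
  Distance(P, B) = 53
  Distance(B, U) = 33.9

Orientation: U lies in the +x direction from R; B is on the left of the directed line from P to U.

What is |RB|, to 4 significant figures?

45.45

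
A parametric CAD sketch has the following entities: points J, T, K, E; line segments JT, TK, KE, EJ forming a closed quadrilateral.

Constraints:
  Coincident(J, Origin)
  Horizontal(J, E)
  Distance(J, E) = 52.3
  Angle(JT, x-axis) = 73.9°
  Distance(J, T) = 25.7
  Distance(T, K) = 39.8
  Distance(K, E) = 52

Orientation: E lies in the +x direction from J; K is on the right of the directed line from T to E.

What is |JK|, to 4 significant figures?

15.04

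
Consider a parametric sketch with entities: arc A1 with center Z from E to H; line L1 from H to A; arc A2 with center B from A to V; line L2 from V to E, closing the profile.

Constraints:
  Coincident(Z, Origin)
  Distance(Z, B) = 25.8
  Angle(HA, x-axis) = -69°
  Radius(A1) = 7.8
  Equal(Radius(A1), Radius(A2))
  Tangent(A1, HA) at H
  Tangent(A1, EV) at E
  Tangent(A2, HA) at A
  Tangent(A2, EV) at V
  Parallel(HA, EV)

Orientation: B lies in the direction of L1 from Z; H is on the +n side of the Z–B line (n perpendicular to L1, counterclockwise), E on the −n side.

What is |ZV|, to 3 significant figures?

27.0

Tangency of A1 to both parallel lines with radius 7.8 puts H and E at Z ± 7.8·n: H = (7.28, 2.80), E = (-7.28, -2.80). Equal radii place A and V the same way about B: A = B + 7.8·n = (16.5, -21.3), V = B − 7.8·n = (1.96, -26.9). Then |ZV| = |V − Z| = 27.0.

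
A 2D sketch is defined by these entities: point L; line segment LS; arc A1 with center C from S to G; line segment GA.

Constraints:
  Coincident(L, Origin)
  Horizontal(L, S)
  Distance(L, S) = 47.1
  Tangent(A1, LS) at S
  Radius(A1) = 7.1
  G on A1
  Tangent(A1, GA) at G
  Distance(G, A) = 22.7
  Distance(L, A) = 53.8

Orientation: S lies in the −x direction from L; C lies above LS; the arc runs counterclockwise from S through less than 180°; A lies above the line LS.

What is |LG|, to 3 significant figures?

41.0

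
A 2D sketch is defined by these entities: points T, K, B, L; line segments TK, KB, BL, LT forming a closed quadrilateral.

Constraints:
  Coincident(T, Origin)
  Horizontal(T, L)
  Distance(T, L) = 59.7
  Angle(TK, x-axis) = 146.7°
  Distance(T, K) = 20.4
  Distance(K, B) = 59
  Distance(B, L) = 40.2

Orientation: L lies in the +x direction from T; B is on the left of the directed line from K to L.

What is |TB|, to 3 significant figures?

50.4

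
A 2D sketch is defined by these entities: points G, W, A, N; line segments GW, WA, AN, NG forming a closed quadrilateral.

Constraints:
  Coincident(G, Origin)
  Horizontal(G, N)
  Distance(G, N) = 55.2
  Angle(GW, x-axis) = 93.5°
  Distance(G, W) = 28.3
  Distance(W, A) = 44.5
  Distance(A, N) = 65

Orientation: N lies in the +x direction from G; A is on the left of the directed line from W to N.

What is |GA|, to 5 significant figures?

66.738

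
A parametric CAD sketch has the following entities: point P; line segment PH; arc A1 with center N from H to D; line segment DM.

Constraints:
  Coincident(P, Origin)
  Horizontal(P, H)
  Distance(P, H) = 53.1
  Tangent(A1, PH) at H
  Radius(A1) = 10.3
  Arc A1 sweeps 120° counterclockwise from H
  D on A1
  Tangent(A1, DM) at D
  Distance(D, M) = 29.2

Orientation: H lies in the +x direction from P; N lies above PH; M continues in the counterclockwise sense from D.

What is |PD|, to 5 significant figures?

63.915

A1 meets PH tangentially, so NH is at right angles to PH, so N = H + (0, 10.3) = (53.100, 10.300). On A1, H sits at bearing -90° from N; a 120° counterclockwise sweep puts D at bearing 30°, so D = N + 10.3·(cos 30°, sin 30°) = (62.020, 15.450). Then |PD| = |D − P| = 63.915.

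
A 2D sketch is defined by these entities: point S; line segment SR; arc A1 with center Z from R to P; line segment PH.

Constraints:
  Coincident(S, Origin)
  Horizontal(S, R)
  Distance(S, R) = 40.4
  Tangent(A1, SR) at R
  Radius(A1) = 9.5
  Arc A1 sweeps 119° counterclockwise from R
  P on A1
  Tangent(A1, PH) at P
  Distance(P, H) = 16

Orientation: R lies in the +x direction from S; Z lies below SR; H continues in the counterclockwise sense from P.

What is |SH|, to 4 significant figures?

48.76

S is at the origin; SR is horizontal with |SR| = 40.4 and R on the +x side, so R = (40.40, 0.000). Tangency of A1 to SR means the radius ZR is perpendicular to SR, so Z = R + (0, -9.5) = (40.40, -9.500). On A1, R sits at bearing 90° from Z; a 119° counterclockwise sweep puts P at bearing 209°, so P = Z + 9.5·(cos 209°, sin 209°) = (32.09, -14.11). Tangency of A1 to PH means the radius ZP is perpendicular to PH, so PH runs along (−sin 209°, cos 209°); with |PH| = 16.0, H = (39.85, -28.10). Then |SH| = |H − S| = 48.76.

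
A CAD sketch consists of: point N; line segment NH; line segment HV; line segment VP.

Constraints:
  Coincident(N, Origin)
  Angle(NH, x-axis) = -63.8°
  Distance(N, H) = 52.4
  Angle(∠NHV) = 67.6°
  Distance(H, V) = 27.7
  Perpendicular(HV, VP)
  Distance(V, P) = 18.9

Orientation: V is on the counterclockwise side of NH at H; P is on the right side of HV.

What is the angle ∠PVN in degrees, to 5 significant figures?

170.93°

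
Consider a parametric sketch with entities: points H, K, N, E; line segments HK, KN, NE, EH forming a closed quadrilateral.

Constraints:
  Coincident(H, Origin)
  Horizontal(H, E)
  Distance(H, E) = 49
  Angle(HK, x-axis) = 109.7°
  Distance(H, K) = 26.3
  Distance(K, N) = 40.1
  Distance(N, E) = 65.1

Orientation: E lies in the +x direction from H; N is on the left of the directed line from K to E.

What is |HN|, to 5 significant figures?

58.416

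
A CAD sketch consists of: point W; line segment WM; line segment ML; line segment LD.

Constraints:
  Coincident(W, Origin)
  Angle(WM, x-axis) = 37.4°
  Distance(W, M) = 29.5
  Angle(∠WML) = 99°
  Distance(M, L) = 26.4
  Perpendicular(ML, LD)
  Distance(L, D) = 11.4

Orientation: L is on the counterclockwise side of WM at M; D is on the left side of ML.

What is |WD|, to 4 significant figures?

35.73

W is at the origin; WM runs at 37.4° with length 29.5, so M = 29.5·(cos 37.4°, sin 37.4°) = (23.44, 17.92). ∠WML = 99.0°, so ML runs at 37.4° + (180° − 99.0°) = 118.4° from the x-axis; with |ML| = 26.4, L = M + 26.4·(cos 118.4°, sin 118.4°) = (10.88, 41.14). ML is perpendicular to LD; with |LD| = 11.4 on the left of ML, D = L + 11.4·(-0.8796, -0.4756) = (0.8508, 35.72). Then |WD| = |D − W| = 35.73.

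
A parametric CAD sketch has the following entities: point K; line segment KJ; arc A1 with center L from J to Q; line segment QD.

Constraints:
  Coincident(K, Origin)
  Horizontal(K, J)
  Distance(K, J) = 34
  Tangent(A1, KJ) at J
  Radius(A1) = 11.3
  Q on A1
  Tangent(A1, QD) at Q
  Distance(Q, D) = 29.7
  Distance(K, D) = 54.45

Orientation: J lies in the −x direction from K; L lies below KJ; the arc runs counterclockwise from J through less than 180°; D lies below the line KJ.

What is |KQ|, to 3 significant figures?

47.1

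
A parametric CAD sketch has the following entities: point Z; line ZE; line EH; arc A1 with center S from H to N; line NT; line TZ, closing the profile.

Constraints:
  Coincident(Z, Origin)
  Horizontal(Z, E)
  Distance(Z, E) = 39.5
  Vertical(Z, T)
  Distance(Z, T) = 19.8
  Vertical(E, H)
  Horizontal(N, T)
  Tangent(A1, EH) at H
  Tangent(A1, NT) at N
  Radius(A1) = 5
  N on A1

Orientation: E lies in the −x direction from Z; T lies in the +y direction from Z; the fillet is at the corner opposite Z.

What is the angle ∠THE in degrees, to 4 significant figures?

97.21°

The virtual corner opposite Z is at (-39.50, 19.80). Since A1 is tangent to EH there, SH ⟂ EH and tangency of A1 to NT means the radius SN is perpendicular to NT, with radius 5.0, so the center S sits 5.0 in from both sides at S = (-34.50, 14.80). That places the tangent points at H = (-39.50, 14.80) on EH and N = (-34.50, 19.80) on NT. Then cos ∠THE = HT·HE / (|HT||HE|), giving 97.21°.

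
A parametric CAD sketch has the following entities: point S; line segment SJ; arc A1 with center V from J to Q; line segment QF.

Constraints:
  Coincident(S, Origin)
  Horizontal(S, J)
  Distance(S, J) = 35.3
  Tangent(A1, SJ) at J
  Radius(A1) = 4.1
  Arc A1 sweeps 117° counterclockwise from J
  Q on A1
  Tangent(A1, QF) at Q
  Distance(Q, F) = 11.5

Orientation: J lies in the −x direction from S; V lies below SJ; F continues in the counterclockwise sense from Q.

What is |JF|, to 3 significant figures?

16.3

S is at the origin; S and J share the same y with |SJ| = 35.3 and J on the −x side, so J = (-35.3, 0.00). The tangent condition forces VJ to be normal to SJ, so V = J + (0, -4.1) = (-35.3, -4.10). On A1, J sits at bearing 90° from V; a 117° counterclockwise sweep puts Q at bearing 207°, so Q = V + 4.1·(cos 207°, sin 207°) = (-39.0, -5.96). Tangency of A1 to QF means the radius VQ is perpendicular to QF, so QF runs along (−sin 207°, cos 207°); with |QF| = 11.5, F = (-33.7, -16.2). Then |JF| = |F − J| = 16.3.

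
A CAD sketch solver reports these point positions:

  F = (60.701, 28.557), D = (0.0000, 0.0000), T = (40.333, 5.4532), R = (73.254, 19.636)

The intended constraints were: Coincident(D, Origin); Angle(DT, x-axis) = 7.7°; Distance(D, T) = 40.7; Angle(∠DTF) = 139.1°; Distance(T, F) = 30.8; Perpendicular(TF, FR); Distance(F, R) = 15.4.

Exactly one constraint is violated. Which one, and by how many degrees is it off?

Perpendicular(TF, FR) — off by 6.00°.

D = (0.00, 0.00) ✓; DT at 7.700° ✓; |DT| = 40.70 ✓; ∠DTF = 139.1° ✓; |TF| = 30.80 ✓; ∠(TF, FR) = 84.00° ✗; |FR| = 15.40 ✓.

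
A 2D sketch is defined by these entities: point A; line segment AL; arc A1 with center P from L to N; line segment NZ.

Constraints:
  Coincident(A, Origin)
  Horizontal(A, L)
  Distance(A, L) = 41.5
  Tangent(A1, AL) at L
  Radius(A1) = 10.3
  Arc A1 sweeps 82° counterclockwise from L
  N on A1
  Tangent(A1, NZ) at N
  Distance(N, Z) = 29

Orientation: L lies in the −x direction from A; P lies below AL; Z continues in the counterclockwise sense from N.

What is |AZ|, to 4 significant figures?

67.22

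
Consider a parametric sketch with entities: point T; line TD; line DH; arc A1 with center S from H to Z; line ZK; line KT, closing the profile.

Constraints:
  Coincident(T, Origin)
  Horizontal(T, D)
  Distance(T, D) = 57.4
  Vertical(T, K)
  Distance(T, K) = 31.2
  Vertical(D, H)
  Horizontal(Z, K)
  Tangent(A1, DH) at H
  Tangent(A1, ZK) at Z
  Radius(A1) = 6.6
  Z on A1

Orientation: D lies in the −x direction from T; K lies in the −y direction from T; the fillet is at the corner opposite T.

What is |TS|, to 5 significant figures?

56.443

T is at the origin; T and D share the same y with |TD| = 57.4 and D on the −x side, so D = (-57.400, 0.0000). T and K share the same x with |TK| = 31.2 and K on the −y side, so K = (0.0000, -31.200). The virtual corner opposite T is at (-57.400, -31.200). Tangency of A1 to DH means the radius SH is perpendicular to DH and A1 meets ZK tangentially, so SZ is at right angles to ZK, with radius 6.6, so the center S sits 6.6 in from both sides at S = (-50.800, -24.600). Then |TS| = |S − T| = 56.443.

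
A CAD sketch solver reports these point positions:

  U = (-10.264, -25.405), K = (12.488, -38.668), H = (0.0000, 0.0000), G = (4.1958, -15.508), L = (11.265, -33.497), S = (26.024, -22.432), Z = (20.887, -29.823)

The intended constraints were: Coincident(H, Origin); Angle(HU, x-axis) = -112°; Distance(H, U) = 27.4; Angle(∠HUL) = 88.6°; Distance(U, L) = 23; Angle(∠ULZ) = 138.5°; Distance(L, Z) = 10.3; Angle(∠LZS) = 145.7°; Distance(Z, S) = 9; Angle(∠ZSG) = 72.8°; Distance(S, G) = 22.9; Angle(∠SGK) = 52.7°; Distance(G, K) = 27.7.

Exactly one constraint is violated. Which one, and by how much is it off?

Distance(G, K) = 27.7 — off by 3.10.

H = (0.00, 0.00) ✓; HU at -112.0° ✓; |HU| = 27.40 ✓; ∠HUL = 88.60° ✓; |UL| = 23.00 ✓; ∠ULZ = 138.5° ✓; |LZ| = 10.30 ✓; ∠LZS = 145.7° ✓; |ZS| = 9.001 ✓; ∠ZSG = 72.80° ✓; |SG| = 22.90 ✓; ∠SGK = 52.70° ✓; |GK| = 24.60 ✗.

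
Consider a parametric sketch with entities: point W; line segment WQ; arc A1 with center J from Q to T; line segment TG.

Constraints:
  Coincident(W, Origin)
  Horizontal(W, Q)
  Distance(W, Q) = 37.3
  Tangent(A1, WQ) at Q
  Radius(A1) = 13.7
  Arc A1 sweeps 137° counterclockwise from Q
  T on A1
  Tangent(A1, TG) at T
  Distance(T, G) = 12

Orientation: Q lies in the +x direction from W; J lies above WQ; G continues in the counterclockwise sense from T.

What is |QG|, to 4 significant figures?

31.91

W is at the origin; W and Q share the same y with |WQ| = 37.3 and Q on the +x side, so Q = (37.30, 0.000). Since A1 is tangent to WQ there, JQ ⟂ WQ, so J = Q + (0, 13.7) = (37.30, 13.70). On A1, Q sits at bearing -90° from J; a 137° counterclockwise sweep puts T at bearing 47°, so T = J + 13.7·(cos 47°, sin 47°) = (46.64, 23.72). Tangency of A1 to TG means the radius JT is perpendicular to TG, so TG runs along (−sin 47°, cos 47°); with |TG| = 12.0, G = (37.87, 31.90). Then |QG| = |G − Q| = 31.91.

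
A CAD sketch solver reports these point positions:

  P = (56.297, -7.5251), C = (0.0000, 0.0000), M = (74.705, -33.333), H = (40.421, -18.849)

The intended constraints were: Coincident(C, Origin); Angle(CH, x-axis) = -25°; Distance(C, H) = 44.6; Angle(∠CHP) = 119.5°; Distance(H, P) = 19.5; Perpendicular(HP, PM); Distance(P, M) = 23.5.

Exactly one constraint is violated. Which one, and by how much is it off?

Distance(P, M) = 23.5 — off by 8.20.

C = (0.00, 0.00) ✓; CH at -25.00° ✓; |CH| = 44.60 ✓; ∠CHP = 119.5° ✓; |HP| = 19.50 ✓; ∠(HP, PM) = 90.00° ✓; |PM| = 31.70 ✗.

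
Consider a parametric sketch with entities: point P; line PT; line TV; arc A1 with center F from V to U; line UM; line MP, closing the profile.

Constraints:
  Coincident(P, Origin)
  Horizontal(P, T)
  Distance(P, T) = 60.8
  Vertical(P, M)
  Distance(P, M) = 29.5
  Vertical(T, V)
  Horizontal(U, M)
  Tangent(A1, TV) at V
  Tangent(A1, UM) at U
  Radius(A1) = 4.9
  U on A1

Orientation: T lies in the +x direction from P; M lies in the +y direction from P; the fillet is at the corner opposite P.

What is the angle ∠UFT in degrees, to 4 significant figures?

168.7°

P is at the origin; PT is horizontal with |PT| = 60.8 and T on the +x side, so T = (60.80, 0.000). PM is vertical with |PM| = 29.5 and M on the +y side, so M = (0.000, 29.50). The virtual corner opposite P is at (60.80, 29.50). Tangency of A1 to TV means the radius FV is perpendicular to TV and the tangent condition forces FU to be normal to UM, with radius 4.9, so the center F sits 4.9 in from both sides at F = (55.90, 24.60). That places the tangent points at V = (60.80, 24.60) on TV and U = (55.90, 29.50) on UM. Then cos ∠UFT = FU·FT / (|FU||FT|), giving 168.7°.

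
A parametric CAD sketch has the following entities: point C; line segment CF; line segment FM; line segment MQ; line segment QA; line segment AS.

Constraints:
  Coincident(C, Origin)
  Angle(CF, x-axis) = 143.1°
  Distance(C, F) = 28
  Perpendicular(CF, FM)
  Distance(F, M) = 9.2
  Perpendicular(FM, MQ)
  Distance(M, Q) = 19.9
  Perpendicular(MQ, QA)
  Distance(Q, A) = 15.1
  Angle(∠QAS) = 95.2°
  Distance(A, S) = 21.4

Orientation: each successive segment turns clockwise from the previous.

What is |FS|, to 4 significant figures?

7.966

C is at the origin; CF runs at 143.1° with length 28.0, so F = (-22.39, 16.81). CF ⟂ FM, so FM runs at 53.10°; with |FM| = 9.2, M = (-16.87, 24.17). FM is perpendicular to MQ, so MQ runs at -36.90°; with |MQ| = 19.9, Q = (-0.9536, 12.22). MQ is perpendicular to QA, so QA runs at -126.9°; with |QA| = 15.1, A = (-10.02, 0.1453). ∠QAS = 95.2° gives AS at 148.3° from the x-axis; with |AS| = 21.4, S = (-28.23, 11.39). Then |FS| = |S − F| = 7.966.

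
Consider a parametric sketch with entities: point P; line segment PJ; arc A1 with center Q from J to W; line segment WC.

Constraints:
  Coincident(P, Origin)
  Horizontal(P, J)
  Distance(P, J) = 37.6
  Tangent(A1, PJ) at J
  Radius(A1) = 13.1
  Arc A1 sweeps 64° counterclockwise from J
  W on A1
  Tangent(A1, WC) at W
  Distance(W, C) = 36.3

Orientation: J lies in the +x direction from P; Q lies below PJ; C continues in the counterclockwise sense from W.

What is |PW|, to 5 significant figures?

26.853

Since A1 is tangent to PJ there, QJ ⟂ PJ, so Q = J + (0, -13.1) = (37.600, -13.100). On A1, J sits at bearing 90° from Q; a 64° counterclockwise sweep puts W at bearing 154°, so W = Q + 13.1·(cos 154°, sin 154°) = (25.826, -7.3573). Then |PW| = |W − P| = 26.853.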